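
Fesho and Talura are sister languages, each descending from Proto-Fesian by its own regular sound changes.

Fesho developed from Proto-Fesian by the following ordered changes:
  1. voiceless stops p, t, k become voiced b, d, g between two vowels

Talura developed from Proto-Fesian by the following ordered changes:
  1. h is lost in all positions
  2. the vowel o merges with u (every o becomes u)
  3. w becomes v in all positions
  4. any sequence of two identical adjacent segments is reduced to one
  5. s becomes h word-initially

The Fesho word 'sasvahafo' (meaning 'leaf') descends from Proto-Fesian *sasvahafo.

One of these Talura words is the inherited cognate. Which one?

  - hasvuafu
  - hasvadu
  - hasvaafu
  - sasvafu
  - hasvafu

hasvafu

Talura: *sasvahafo > sasvaafo > sasvaafu > sasvafu > hasvafu  (by h-loss, vowel merger, degemination, debuccalisation)
The other candidates each miss or misapply at least one Talura change.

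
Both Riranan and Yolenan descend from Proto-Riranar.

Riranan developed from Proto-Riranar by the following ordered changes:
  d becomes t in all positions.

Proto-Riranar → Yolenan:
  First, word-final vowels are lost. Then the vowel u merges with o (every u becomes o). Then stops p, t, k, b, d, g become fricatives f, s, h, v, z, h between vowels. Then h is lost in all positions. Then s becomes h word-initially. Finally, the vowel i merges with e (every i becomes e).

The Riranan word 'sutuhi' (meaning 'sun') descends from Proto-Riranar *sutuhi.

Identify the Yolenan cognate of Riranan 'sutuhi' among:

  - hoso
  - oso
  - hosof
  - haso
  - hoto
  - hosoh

hoso

Yolenan: *sutuhi
  sutuhi → sutuh   [apocope]
  sutuh → sotoh   [vowel merger]
  sotoh → sosoh   [intervocalic lenition]
  sosoh → soso   [h-loss]
  soso → hoso   [debuccalisation]
  hoso (rule 6 does not apply)
  giving Yolenan hoso.
Only 'hoso' matches the regular Yolenan development of *sutuhi.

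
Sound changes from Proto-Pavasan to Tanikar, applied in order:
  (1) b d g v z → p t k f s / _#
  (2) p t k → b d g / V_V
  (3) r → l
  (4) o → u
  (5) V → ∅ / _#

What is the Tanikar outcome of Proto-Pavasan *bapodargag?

babudalgak

Tanikar: start from *bapodargag.
  rule 1 (final devoicing): bapodargag → bapodargak
  rule 2 (intervocalic voicing): bapodargak → babodargak
  rule 3 (unconditioned shift): babodargak → babodalgak
  rule 4 (vowel merger): babodalgak → babudalgak
  rule 5: no change — babudalgak
  ⇒ Tanikar babudalgak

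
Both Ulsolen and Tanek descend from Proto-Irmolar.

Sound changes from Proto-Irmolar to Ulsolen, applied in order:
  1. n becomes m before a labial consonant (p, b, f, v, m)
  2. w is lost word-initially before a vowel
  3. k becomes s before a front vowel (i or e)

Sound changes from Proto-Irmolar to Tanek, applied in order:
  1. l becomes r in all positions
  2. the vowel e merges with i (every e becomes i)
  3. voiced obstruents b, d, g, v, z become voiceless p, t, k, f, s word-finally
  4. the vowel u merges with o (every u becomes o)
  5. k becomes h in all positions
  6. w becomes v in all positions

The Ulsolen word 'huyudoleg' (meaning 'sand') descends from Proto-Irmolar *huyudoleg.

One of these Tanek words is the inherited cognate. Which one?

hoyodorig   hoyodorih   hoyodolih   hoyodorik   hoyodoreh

hoyodorih

Tanek: *huyudoleg
  huyudoleg → huyudoreg   [unconditioned shift]
  huyudoreg → huyudorig   [vowel merger]
  huyudorig → huyudorik   [final devoicing]
  huyudorik → hoyodorik   [vowel merger]
  hoyodorik → hoyodorih   [unconditioned shift]
  hoyodorih (rule 6 does not apply)
  giving Tanek hoyodorih.
The other candidates each miss or misapply at least one Tanek change.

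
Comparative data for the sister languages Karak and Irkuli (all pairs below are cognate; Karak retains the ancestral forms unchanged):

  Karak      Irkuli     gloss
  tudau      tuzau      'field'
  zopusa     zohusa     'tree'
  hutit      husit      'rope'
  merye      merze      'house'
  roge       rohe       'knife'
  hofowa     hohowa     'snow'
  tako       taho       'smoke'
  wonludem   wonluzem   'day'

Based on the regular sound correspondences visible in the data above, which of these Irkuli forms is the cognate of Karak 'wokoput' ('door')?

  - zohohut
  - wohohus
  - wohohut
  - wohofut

tako ~ taho — Karak k corresponds to Irkuli h between vowels (before a back vowel).
zopusa ~ zohusa — Karak p corresponds to Irkuli h between vowels (before a back vowel).
Applying these to Karak 'wokoput':
  wokoput → wohoput   (k→h between vowels (before a back vowel))
  wohoput → wohohut   (p→h between vowels (before a back vowel))
So the Irkuli cognate is 'wohohut'.

wohohut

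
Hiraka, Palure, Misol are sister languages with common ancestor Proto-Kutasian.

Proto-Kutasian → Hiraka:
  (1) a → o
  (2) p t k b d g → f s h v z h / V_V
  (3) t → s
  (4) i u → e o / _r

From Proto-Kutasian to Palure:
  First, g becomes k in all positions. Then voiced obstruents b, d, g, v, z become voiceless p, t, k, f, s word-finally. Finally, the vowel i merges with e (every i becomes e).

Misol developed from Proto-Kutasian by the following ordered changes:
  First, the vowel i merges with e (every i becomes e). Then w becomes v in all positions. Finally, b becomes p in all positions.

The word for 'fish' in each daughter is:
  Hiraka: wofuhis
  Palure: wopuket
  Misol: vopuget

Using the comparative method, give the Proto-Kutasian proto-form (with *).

*wopugit

Position 7: Hiraka has s, Palure has t, Misol has t. Misol preserves t here (none of its changes turn any other segment into t), so the proto-segment is *t.
Position 3: Hiraka has f, Palure has p, Misol has p. Taking the neighbouring segments as reconstructed: Hiraka f could go back to *p or *f; Palure p can only go back to *p; Misol p could go back to *p or *b — the one source consistent with every daughter is *p.
This points to *wopugit. Verify forward in each daughter:
Hiraka: *wopugit
  wopugit (rule 1 does not apply)
  wopugit → wofuhit   [intervocalic lenition]
  wofuhit → wofuhis   [unconditioned shift]
  wofuhis (rule 4 does not apply)
  giving Hiraka wofuhis.
Palure: *wopugit > wopukit > wopuket  (by unconditioned shift, vowel merger)
Misol: *wopugit
  wopugit → wopuget   [vowel merger]
  wopuget → vopuget   [unconditioned shift]
  vopuget (rule 3 does not apply)
  giving Misol vopuget.
*wopugit is the unique common source.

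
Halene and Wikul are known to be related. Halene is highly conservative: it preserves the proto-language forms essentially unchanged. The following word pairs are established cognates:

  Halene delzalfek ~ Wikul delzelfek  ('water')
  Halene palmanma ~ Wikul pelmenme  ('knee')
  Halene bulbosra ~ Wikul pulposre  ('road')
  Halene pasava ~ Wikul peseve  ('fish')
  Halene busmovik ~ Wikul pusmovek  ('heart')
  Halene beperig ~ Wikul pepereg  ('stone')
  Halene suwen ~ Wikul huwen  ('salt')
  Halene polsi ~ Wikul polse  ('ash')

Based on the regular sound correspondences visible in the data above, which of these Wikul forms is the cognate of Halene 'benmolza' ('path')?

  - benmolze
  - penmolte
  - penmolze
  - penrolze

penmolze

beperig ~ pepereg — Halene b corresponds to Wikul p word-initially before a front vowel.
palmanma ~ pelmenme, bulbosra ~ pulposre — Halene a corresponds to Wikul e word-finally.
Applying these to Halene 'benmolza':
  benmolza → penmolza   (b→p word-initially before a front vowel)
  penmolza → penmolze   (a→e word-finally)
So the Wikul cognate is 'penmolze'.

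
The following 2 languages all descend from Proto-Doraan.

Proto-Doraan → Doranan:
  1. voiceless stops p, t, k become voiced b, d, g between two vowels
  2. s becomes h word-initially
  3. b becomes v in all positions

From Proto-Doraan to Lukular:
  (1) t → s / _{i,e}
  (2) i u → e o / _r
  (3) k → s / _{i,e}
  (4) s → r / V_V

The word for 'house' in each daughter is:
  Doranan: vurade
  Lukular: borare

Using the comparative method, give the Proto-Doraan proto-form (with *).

Position 2: Doranan has u, Lukular has o. Doranan preserves u here (none of its changes turn any other segment into u), so the proto-segment is *u.
Position 1: Doranan has v, Lukular has b. Lukular preserves b here (none of its changes turn any other segment into b), so the proto-segment is *b.
Position 5: Doranan has d, Lukular has r. Taking the neighbouring segments as reconstructed: Doranan d could go back to *t or *d; Lukular r could go back to *t or *k or *s or *r — the one source consistent with every daughter is *t.
The remaining positions agree across the daughters. Check the candidate against every language:
Doranan: *burate
  burate → burade   [intervocalic voicing]
  burade (rule 2 does not apply)
  burade → vurade   [unconditioned shift]
  giving Doranan vurade.
Lukular: start from *burate.
  rule 1 (palatalisation): burate → burase
  rule 2 (pre-rhotic lowering): burase → borase
  rule 3: no change — borase
  rule 4 (rhotacism): borase → borare
  ⇒ Lukular borare
No other proto-form is consistent with every reflex, so the reconstruction is *burate.

*burate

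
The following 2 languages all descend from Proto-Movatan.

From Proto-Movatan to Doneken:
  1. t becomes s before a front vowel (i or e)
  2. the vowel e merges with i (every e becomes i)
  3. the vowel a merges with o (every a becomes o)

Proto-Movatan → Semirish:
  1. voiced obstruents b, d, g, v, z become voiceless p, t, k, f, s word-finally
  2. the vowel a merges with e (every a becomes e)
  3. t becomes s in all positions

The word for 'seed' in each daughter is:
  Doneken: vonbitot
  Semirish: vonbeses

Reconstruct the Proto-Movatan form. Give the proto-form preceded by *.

*vonbetat

Position 6: Doneken has t, Semirish has s. Doneken preserves t here (none of its changes turn any other segment into t), so the proto-segment is *t.
Position 5: Doneken has i, Semirish has e. Taking the neighbouring segments as reconstructed: Doneken i could go back to *e or *i; Semirish e could go back to *a or *e — the one source consistent with every daughter is *e.
Position 7: Doneken has o, Semirish has e. Taking the neighbouring segments as reconstructed: Doneken o could go back to *a or *o; Semirish e could go back to *a or *e — the one source consistent with every daughter is *a.
Verify the candidate proto-form against each daughter:
Doneken: *vonbetat > vonbitat > vonbitot  (by vowel merger, vowel merger)
Semirish: *vonbetat > vonbetet > vonbeses  (by vowel merger, unconditioned shift)
*vonbetat is the unique common source.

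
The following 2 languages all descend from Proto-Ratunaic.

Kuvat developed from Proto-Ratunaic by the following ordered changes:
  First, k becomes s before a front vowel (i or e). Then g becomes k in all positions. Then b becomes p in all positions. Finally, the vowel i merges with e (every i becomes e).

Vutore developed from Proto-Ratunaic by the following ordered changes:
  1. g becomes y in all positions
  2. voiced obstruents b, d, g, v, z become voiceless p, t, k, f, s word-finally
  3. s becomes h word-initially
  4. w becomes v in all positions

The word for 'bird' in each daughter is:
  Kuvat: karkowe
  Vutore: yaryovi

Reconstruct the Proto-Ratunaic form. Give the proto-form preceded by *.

Position 7: Kuvat has e, Vutore has i. Vutore preserves i here (none of its changes turn any other segment into i), so the proto-segment is *i.
Position 4: Kuvat has k, Vutore has y. Taking the neighbouring segments as reconstructed: Kuvat k could go back to *k or *g; Vutore y could go back to *g or *y — the one source consistent with every daughter is *g.
Position 1: Kuvat has k, Vutore has y. Taking the neighbouring segments as reconstructed: Kuvat k could go back to *k or *g; Vutore y could go back to *g or *y — the one source consistent with every daughter is *g.
Verify the candidate proto-form against each daughter:
Kuvat: *gargowi
  gargowi (rule 1 does not apply)
  gargowi → karkowi   [unconditioned shift]
  karkowi (rule 3 does not apply)
  karkowi → karkowe   [vowel merger]
  giving Kuvat karkowe.
Vutore: *gargowi > yaryowi > yaryovi  (by unconditioned shift, unconditioned shift)
Only *gargowi yields all of Kuvat karkowe, Vutore yaryovi.

*gargowi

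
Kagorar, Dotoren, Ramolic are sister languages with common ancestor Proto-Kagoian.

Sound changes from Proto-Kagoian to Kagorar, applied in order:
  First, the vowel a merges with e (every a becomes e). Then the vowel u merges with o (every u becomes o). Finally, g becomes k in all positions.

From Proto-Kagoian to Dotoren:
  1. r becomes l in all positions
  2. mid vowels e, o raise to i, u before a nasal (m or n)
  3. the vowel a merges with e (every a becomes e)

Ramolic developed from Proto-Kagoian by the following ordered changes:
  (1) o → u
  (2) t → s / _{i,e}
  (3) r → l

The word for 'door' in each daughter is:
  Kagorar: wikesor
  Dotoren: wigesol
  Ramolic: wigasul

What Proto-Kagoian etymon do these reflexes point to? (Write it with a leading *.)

Position 7: Kagorar has r, Dotoren has l, Ramolic has l. Kagorar preserves r here (none of its changes turn any other segment into r), so the proto-segment is *r.
Position 4: Kagorar has e, Dotoren has e, Ramolic has a. Ramolic preserves a here (none of its changes turn any other segment into a), so the proto-segment is *a.
Position 3: Kagorar has k, Dotoren has g, Ramolic has g. Dotoren preserves g here (none of its changes turn any other segment into g), so the proto-segment is *g.
Continuing position by position gives *wigasor; check it forward:
Kagorar: *wigasor
  wigasor → wigesor   [vowel merger]
  wigesor (rule 2 does not apply)
  wigesor → wikesor   [unconditioned shift]
  giving Kagorar wikesor.
Dotoren: *wigasor > wigasol > wigesol  (by unconditioned shift, vowel merger)
Ramolic: *wigasor
  wigasor → wigasur   [vowel merger]
  wigasur (rule 2 does not apply)
  wigasur → wigasul   [unconditioned shift]
  giving Ramolic wigasul.
*wigasor is the unique common source.

*wigasor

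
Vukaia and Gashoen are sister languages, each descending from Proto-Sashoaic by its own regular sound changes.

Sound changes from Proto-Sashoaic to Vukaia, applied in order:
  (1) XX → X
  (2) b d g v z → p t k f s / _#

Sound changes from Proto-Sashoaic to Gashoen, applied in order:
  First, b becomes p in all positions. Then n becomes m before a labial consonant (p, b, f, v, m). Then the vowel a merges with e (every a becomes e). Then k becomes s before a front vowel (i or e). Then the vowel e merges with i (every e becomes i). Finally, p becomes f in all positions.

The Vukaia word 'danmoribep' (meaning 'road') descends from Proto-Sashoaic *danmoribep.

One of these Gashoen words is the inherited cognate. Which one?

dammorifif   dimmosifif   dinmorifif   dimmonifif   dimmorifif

dimmorifif

Gashoen: *danmoribep > danmoripep > dammoripep > demmoripep > dimmoripip > dimmorifif  (by unconditioned shift, nasal place assimilation, vowel merger, vowel merger, unconditioned shift)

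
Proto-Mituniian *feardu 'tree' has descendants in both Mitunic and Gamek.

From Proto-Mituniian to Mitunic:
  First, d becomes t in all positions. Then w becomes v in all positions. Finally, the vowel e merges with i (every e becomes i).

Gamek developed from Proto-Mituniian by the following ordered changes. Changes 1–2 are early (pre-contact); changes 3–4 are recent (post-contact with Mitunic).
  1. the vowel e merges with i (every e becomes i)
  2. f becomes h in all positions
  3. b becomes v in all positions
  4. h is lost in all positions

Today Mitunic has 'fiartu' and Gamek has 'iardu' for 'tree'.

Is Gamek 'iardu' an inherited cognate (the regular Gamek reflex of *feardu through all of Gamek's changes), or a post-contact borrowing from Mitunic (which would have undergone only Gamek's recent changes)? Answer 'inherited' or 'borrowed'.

inherited

If inherited, *feardu would pass through all of Gamek's changes:
Gamek: start from *feardu.
  rule 1 (vowel merger): feardu → fiardu
  rule 2 (unconditioned shift): fiardu → hiardu
  rule 3: no change — hiardu
  rule 4 (h-loss): hiardu → iardu
  ⇒ Gamek iardu
If borrowed from Mitunic 'fiartu' after the early changes, it would undergo only the recent ones:
  rule 3 (unconditioned shift): no change (fiartu)
  rule 4 (h-loss): no change (fiartu)
  ⇒ as a loan: fiartu
Gamek 'iardu' matches the inherited outcome exactly, so it is an inherited cognate, not a loan.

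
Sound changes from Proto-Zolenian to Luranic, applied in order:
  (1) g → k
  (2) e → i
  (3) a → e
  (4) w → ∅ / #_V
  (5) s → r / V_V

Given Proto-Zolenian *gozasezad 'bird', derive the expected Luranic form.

Luranic: *gozasezad
  gozasezad → kozasezad   [unconditioned shift]
  kozasezad → kozasizad   [vowel merger]
  kozasizad → kozesized   [vowel merger]
  kozesized (rule 4 does not apply)
  kozesized → kozerized   [rhotacism]
  giving Luranic kozerized.

kozerized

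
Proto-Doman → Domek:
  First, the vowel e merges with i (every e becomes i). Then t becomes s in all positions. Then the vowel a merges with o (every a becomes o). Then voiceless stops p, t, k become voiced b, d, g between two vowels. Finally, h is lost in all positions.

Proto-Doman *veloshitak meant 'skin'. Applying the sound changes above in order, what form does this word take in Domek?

Domek: *veloshitak
  veloshitak → viloshitak   [vowel merger]
  viloshitak → viloshisak   [unconditioned shift]
  viloshisak → viloshisok   [vowel merger]
  viloshisok (rule 4 does not apply)
  viloshisok → vilosisok   [h-loss]
  giving Domek vilosisok.

vilosisok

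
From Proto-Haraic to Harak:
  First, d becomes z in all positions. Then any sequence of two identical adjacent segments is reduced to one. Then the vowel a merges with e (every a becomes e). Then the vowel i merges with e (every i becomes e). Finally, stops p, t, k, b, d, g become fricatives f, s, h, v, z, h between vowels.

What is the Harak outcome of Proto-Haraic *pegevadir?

pehevezer

Harak: *pegevadir > pegevazir > pegevezir > pegevezer > pehevezer  (by unconditioned shift, vowel merger, vowel merger, intervocalic lenition)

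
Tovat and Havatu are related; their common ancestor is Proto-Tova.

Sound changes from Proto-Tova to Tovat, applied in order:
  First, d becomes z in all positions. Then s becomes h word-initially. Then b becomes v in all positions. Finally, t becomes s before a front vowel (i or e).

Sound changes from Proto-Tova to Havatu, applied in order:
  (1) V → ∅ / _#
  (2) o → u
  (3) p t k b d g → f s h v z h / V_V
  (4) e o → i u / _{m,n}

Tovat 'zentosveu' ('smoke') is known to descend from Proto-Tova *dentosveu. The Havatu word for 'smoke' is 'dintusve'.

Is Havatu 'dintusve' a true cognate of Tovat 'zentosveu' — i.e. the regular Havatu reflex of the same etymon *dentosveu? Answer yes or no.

yes

Derive the expected Havatu reflex of *dentosveu:
Havatu: *dentosveu
  dentosveu → dentosve   [apocope]
  dentosve → dentusve   [vowel merger]
  dentusve (rule 3 does not apply)
  dentusve → dintusve   [pre-nasal raising]
  giving Havatu dintusve.
Havatu 'dintusve' matches the regular reflex exactly, so the pair is cognate.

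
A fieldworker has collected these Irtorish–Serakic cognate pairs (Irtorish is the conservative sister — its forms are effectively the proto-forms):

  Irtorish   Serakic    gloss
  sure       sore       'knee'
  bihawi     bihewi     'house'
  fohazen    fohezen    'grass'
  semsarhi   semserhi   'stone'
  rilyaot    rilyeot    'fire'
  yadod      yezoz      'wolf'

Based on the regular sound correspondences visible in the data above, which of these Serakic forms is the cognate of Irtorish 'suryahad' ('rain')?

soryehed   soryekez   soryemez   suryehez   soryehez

sure ~ sore — Irtorish u corresponds to Serakic o after a consonant, before r.
bihawi ~ bihewi, fohazen ~ fohezen — Irtorish a corresponds to Serakic e after a consonant, before a consonant other than r, m, n, p, b, f, v.
yadod ~ yezoz — Irtorish d corresponds to Serakic z word-finally.
Applying these to Irtorish 'suryahad':
  suryahad → soryahad   (u→o after a consonant, before r)
  soryahad → soryehad   (a→e after a consonant, before a consonant other than r, m, n, p, b, f, v)
  soryehad → soryehed   (a→e after a consonant, before a consonant other than r, m, n, p, b, f, v)
  soryehed → soryehez   (d→z word-finally)
So the Serakic cognate is 'soryehez'.

soryehez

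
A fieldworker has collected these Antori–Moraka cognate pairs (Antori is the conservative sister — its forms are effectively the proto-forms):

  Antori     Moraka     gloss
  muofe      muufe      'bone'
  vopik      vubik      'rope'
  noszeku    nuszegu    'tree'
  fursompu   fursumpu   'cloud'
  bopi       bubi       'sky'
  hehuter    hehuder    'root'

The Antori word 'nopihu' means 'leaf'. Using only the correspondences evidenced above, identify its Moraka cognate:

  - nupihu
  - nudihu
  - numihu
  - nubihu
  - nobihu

nubihu

vopik ~ vubik, bopi ~ bubi — Antori o corresponds to Moraka u after a consonant, before a labial obstruent.
vopik ~ vubik, bopi ~ bubi — Antori p corresponds to Moraka b between vowels (before a front vowel).
Applying these to Antori 'nopihu':
  nopihu → nupihu   (o→u after a consonant, before a labial obstruent)
  nupihu → nubihu   (p→b between vowels (before a front vowel))
So the Moraka cognate is 'nubihu'.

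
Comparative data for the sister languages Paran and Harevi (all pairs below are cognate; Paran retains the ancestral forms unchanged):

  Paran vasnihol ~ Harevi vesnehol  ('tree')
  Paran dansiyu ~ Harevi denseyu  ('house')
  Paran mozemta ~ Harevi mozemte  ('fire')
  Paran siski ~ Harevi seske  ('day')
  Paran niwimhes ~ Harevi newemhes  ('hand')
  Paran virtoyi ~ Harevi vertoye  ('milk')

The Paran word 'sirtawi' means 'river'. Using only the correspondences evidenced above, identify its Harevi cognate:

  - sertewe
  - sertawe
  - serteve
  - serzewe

sertewe

virtoyi ~ vertoye — Paran i corresponds to Harevi e after a consonant, before r.
vasnihol ~ vesnehol — Paran a corresponds to Harevi e after a consonant, before a consonant other than r, m, n, p, b, f, v.
siski ~ seske, virtoyi ~ vertoye — Paran i corresponds to Harevi e word-finally.
Applying these to Paran 'sirtawi':
  sirtawi → sertawi   (i→e after a consonant, before r)
  sertawi → sertewi   (a→e after a consonant, before a consonant other than r, m, n, p, b, f, v)
  sertewi → sertewe   (i→e word-finally)
So the Harevi cognate is 'sertewe'.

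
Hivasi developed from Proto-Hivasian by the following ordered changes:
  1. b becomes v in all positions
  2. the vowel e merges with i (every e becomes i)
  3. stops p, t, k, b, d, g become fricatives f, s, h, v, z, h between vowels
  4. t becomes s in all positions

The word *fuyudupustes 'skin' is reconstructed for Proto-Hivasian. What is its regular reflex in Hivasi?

Hivasi: *fuyudupustes > fuyudupustis > fuyuzufustis > fuyuzufussis  (by vowel merger, intervocalic lenition, unconditioned shift)

fuyuzufussis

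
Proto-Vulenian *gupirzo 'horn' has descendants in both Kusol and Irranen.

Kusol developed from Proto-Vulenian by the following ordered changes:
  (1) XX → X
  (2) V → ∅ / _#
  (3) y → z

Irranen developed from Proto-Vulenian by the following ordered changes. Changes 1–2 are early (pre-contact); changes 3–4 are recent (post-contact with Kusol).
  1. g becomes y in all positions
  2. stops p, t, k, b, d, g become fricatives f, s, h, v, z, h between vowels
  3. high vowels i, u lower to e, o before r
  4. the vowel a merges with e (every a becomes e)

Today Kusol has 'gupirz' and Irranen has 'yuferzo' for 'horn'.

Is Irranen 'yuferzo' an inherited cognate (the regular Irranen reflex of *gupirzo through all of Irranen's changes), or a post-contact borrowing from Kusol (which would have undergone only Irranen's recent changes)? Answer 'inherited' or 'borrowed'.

inherited

If inherited, *gupirzo would pass through all of Irranen's changes:
Irranen: *gupirzo
  gupirzo → yupirzo   [unconditioned shift]
  yupirzo → yufirzo   [intervocalic lenition]
  yufirzo → yuferzo   [pre-rhotic lowering]
  yuferzo (rule 4 does not apply)
  giving Irranen yuferzo.
If borrowed from Kusol 'gupirz' after the early changes, it would undergo only the recent ones:
  rule 3 (pre-rhotic lowering): gupirz → guperz
  rule 4 (vowel merger): no change (guperz)
  ⇒ as a loan: guperz
Irranen 'yuferzo' matches the inherited outcome exactly, so it is an inherited cognate, not a loan.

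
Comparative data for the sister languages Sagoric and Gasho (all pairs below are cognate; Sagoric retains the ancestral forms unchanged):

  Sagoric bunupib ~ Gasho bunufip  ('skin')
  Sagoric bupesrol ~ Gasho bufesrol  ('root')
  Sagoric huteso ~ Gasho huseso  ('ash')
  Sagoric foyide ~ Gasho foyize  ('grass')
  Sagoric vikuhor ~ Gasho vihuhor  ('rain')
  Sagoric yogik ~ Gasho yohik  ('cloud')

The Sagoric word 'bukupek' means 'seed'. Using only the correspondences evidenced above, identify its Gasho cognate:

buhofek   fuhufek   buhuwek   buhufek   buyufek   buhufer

buhufek

vikuhor ~ vihuhor — Sagoric k corresponds to Gasho h between vowels (before a back vowel).
bupesrol ~ bufesrol — Sagoric p corresponds to Gasho f between vowels (before a front vowel).
Applying these to Sagoric 'bukupek':
  bukupek → buhupek   (k→h between vowels (before a back vowel))
  buhupek → buhufek   (p→f between vowels (before a front vowel))
So the Gasho cognate is 'buhufek'.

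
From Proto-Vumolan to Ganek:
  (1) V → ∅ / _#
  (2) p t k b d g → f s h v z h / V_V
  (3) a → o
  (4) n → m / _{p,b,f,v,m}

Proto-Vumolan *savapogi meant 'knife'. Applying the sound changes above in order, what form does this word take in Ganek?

sovofog

Ganek: *savapogi
  savapogi → savapog   [apocope]
  savapog → savafog   [intervocalic lenition]
  savafog → sovofog   [vowel merger]
  sovofog (rule 4 does not apply)
  giving Ganek sovofog.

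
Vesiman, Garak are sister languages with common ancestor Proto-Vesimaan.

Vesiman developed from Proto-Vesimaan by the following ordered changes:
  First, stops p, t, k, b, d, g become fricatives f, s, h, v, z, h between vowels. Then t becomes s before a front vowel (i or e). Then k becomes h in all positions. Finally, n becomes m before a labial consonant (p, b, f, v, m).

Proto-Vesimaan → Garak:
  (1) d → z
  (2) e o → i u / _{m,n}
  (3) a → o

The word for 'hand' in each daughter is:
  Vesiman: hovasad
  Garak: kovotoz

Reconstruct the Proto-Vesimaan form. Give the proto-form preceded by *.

Position 5: Vesiman has s, Garak has t. Garak preserves t here (none of its changes turn any other segment into t), so the proto-segment is *t.
Position 6: Vesiman has a, Garak has o. Vesiman preserves a here (none of its changes turn any other segment into a), so the proto-segment is *a.
Continuing position by position gives *kovatad; check it forward:
Vesiman: *kovatad
  kovatad → kovasad   [intervocalic lenition]
  kovasad (rule 2 does not apply)
  kovasad → hovasad   [unconditioned shift]
  hovasad (rule 4 does not apply)
  giving Vesiman hovasad.
Garak: *kovatad
  kovatad → kovataz   [unconditioned shift]
  kovataz (rule 2 does not apply)
  kovataz → kovotoz   [vowel merger]
  giving Garak kovotoz.
*kovatad is the unique common source.

*kovatad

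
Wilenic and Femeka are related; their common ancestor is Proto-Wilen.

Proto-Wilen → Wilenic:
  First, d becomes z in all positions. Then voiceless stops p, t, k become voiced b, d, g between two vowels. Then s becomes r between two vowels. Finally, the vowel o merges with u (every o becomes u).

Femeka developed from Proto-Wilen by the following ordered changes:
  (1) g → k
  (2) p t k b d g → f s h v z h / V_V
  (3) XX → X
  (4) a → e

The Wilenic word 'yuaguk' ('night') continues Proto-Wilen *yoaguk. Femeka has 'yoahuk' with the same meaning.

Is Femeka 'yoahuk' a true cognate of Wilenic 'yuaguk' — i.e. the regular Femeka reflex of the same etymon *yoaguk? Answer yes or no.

no

Derive the expected Femeka reflex of *yoaguk:
Femeka: start from *yoaguk.
  rule 1 (unconditioned shift): yoaguk → yoakuk
  rule 2 (intervocalic lenition): yoakuk → yoahuk
  rule 3: no change — yoahuk
  rule 4 (vowel merger): yoahuk → yoehuk
  ⇒ Femeka yoehuk
The regular Femeka reflex would be 'yoehuk', but the attested form is 'yoahuk'. The correspondence is irregular, so they are not cognates (the Femeka form has a different source).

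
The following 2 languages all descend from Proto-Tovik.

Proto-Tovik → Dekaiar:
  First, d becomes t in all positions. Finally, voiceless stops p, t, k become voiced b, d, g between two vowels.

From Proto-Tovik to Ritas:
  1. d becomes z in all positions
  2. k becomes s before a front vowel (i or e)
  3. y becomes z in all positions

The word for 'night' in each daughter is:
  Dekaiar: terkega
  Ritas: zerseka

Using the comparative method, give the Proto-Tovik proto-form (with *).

*derkeka

Position 4: Dekaiar has k, Ritas has s. Dekaiar preserves k here (none of its changes turn any other segment into k), so the proto-segment is *k.
Position 1: Dekaiar has t, Ritas has z. Taking the neighbouring segments as reconstructed: Dekaiar t could go back to *t or *d; Ritas z could go back to *d or *z or *y — the one source consistent with every daughter is *d.
Position 6: Dekaiar has g, Ritas has k. Ritas preserves k here (none of its changes turn any other segment into k), so the proto-segment is *k.
This points to *derkeka. Verify forward in each daughter:
Dekaiar: *derkeka > terkeka > terkega  (by unconditioned shift, intervocalic voicing)
Ritas: start from *derkeka.
  rule 1 (unconditioned shift): derkeka → zerkeka
  rule 2 (palatalisation): zerkeka → zerseka
  rule 3: no change — zerseka
  ⇒ Ritas zerseka
No other proto-form is consistent with every reflex, so the reconstruction is *derkeka.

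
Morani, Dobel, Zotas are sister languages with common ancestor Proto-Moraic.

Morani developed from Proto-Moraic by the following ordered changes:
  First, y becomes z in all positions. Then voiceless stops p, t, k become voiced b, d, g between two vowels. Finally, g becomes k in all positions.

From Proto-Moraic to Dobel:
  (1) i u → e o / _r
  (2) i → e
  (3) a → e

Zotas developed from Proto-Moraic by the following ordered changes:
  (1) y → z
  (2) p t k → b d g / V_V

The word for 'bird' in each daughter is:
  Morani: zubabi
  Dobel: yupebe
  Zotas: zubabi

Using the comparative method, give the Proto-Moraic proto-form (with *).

*yupabi

Position 4: Morani has a, Dobel has e, Zotas has a. Morani preserves a here (none of its changes turn any other segment into a), so the proto-segment is *a.
Position 3: Morani has b, Dobel has p, Zotas has b. Dobel preserves p here (none of its changes turn any other segment into p), so the proto-segment is *p.
This points to *yupabi. Verify forward in each daughter:
Morani: *yupabi
  yupabi → zupabi   [unconditioned shift]
  zupabi → zubabi   [intervocalic voicing]
  zubabi (rule 3 does not apply)
  giving Morani zubabi.
Dobel: *yupabi
  yupabi (rule 1 does not apply)
  yupabi → yupabe   [vowel merger]
  yupabe → yupebe   [vowel merger]
  giving Dobel yupebe.
Zotas: start from *yupabi.
  rule 1 (unconditioned shift): yupabi → zupabi
  rule 2 (intervocalic voicing): zupabi → zubabi
  ⇒ Zotas zubabi
Only *yupabi yields all of Morani zubabi, Dobel yupebe, Zotas zubabi.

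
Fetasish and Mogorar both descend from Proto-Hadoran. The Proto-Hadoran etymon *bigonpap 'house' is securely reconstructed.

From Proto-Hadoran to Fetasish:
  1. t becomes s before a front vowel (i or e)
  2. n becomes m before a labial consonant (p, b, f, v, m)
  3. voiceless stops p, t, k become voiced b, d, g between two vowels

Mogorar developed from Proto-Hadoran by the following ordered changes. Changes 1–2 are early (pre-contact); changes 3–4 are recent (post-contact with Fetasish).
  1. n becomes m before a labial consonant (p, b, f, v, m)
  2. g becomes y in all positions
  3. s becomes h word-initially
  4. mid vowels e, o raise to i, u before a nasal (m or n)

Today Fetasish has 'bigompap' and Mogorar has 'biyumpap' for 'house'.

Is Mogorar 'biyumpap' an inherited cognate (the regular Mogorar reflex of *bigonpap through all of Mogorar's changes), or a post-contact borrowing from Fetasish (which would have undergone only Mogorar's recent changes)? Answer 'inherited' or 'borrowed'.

inherited

If inherited, *bigonpap would pass through all of Mogorar's changes:
Mogorar: start from *bigonpap.
  rule 1 (nasal place assimilation): bigonpap → bigompap
  rule 2 (unconditioned shift): bigompap → biyompap
  rule 3: no change — biyompap
  rule 4 (pre-nasal raising): biyompap → biyumpap
  ⇒ Mogorar biyumpap
If borrowed from Fetasish 'bigompap' after the early changes, it would undergo only the recent ones:
  rule 3 (debuccalisation): no change (bigompap)
  rule 4 (pre-nasal raising): bigompap → bigumpap
  ⇒ as a loan: bigumpap
Mogorar 'biyumpap' matches the inherited outcome exactly, so it is an inherited cognate, not a loan.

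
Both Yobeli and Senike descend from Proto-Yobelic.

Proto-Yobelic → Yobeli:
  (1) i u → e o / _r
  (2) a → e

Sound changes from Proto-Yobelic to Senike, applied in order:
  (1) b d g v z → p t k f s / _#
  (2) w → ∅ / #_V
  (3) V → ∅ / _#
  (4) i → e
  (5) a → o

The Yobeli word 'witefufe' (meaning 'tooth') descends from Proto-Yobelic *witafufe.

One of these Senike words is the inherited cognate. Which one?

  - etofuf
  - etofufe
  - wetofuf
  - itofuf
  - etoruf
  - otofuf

Senike: *witafufe > itafufe > itafuf > etafuf > etofuf  (by glide loss, apocope, vowel merger, vowel merger)
Among the options, 'etofuf' alone shows every Senike change applied in order.

etofuf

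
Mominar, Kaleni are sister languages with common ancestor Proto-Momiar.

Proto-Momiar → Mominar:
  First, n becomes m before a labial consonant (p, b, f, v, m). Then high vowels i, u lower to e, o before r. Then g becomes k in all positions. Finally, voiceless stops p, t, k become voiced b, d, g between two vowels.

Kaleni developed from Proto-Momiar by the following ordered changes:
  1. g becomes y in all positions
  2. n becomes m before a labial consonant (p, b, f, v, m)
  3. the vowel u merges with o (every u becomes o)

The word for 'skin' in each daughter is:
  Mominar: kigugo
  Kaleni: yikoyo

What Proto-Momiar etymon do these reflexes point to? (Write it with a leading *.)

*gikugo

Position 5: Mominar has g, Kaleni has y. Taking the neighbouring segments as reconstructed: Mominar g could go back to *k or *g; Kaleni y could go back to *g or *y — the one source consistent with every daughter is *g.
Position 4: Mominar has u, Kaleni has o. Mominar preserves u here (none of its changes turn any other segment into u), so the proto-segment is *u.
Position 3: Mominar has g, Kaleni has k. Kaleni preserves k here (none of its changes turn any other segment into k), so the proto-segment is *k.
This points to *gikugo. Verify forward in each daughter:
Mominar: *gikugo
  gikugo (rule 1 does not apply)
  gikugo (rule 2 does not apply)
  gikugo → kikuko   [unconditioned shift]
  kikuko → kigugo   [intervocalic voicing]
  giving Mominar kigugo.
Kaleni: *gikugo
  gikugo → yikuyo   [unconditioned shift]
  yikuyo (rule 2 does not apply)
  yikuyo → yikoyo   [vowel merger]
  giving Kaleni yikoyo.
*gikugo is the unique common source.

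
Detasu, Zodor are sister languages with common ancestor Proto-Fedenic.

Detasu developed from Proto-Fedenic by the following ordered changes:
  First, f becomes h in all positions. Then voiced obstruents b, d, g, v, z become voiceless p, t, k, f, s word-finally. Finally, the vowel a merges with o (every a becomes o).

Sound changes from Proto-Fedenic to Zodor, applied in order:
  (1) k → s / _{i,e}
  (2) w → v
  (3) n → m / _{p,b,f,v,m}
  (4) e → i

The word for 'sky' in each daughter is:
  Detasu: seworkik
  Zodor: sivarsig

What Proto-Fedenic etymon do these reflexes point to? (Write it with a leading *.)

Position 3: Detasu has w, Zodor has v. Detasu preserves w here (none of its changes turn any other segment into w), so the proto-segment is *w.
Position 8: Detasu has k, Zodor has g. Zodor preserves g here (none of its changes turn any other segment into g), so the proto-segment is *g.
Verify the candidate proto-form against each daughter:
Detasu: *sewarkig
  sewarkig (rule 1 does not apply)
  sewarkig → sewarkik   [final devoicing]
  sewarkik → seworkik   [vowel merger]
  giving Detasu seworkik.
Zodor: start from *sewarkig.
  rule 1 (palatalisation): sewarkig → sewarsig
  rule 2 (unconditioned shift): sewarsig → sevarsig
  rule 3: no change — sevarsig
  rule 4 (vowel merger): sevarsig → sivarsig
  ⇒ Zodor sivarsig
Only *sewarkig yields all of Detasu seworkik, Zodor sivarsig.

*sewarkig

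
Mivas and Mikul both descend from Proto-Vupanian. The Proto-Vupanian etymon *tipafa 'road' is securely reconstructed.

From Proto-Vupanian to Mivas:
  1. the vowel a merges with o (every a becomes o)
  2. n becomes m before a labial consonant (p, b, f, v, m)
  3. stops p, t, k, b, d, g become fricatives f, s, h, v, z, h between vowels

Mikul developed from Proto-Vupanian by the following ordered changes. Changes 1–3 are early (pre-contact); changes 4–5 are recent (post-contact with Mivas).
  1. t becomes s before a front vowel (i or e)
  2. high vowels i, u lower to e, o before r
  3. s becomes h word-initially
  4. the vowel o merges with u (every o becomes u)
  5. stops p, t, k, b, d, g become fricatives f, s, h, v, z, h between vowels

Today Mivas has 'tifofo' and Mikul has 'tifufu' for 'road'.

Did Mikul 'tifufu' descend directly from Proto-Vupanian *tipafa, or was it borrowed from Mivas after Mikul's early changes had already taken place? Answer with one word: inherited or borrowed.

borrowed

If inherited, *tipafa would pass through all of Mikul's changes:
Mikul: *tipafa
  tipafa → sipafa   [palatalisation]
  sipafa (rule 2 does not apply)
  sipafa → hipafa   [debuccalisation]
  hipafa (rule 4 does not apply)
  hipafa → hifafa   [intervocalic lenition]
  giving Mikul hifafa.
If borrowed from Mivas 'tifofo' after the early changes, it would undergo only the recent ones:
  rule 4 (vowel merger): tifofo → tifufu
  rule 5 (intervocalic lenition): no change (tifufu)
  ⇒ as a loan: tifufu
Mikul 'tifufu' matches the loan outcome 'tifufu', not the inherited 'hifafa' — it skipped the early Mikul changes, so it was borrowed from Mivas.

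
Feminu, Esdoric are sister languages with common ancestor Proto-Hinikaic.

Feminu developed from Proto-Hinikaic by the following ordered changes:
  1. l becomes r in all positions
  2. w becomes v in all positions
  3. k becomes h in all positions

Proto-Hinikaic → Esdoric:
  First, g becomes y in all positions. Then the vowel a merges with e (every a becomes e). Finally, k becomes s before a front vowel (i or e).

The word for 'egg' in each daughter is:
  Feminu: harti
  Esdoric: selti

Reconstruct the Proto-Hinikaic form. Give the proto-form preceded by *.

*kalti

Position 1: Feminu has h, Esdoric has s. Taking the neighbouring segments as reconstructed: Feminu h could go back to *k or *h; Esdoric s could go back to *k or *s — the one source consistent with every daughter is *k.
Position 2: Feminu has a, Esdoric has e. Feminu preserves a here (none of its changes turn any other segment into a), so the proto-segment is *a.
Position 3: Feminu has r, Esdoric has l. Esdoric preserves l here (none of its changes turn any other segment into l), so the proto-segment is *l.
Verify the candidate proto-form against each daughter:
Feminu: *kalti > karti > harti  (by unconditioned shift, unconditioned shift)
Esdoric: *kalti
  kalti (rule 1 does not apply)
  kalti → kelti   [vowel merger]
  kelti → selti   [palatalisation]
  giving Esdoric selti.
Only *kalti yields all of Feminu harti, Esdoric selti.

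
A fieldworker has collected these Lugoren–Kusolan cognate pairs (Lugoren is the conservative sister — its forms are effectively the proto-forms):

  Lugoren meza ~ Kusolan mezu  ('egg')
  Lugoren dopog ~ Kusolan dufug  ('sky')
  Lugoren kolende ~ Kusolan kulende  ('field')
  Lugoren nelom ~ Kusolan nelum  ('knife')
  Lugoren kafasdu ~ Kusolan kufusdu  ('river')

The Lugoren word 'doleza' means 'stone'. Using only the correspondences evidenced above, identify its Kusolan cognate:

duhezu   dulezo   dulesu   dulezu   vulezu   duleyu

dopog ~ dufug, kolende ~ kulende — Lugoren o corresponds to Kusolan u after a consonant, before a consonant other than r, m, n, p, b, f, v.
meza ~ mezu — Lugoren a corresponds to Kusolan u word-finally.
Applying these to Lugoren 'doleza':
  doleza → duleza   (o→u after a consonant, before a consonant other than r, m, n, p, b, f, v)
  duleza → dulezu   (a→u word-finally)
So the Kusolan cognate is 'dulezu'.

dulezu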